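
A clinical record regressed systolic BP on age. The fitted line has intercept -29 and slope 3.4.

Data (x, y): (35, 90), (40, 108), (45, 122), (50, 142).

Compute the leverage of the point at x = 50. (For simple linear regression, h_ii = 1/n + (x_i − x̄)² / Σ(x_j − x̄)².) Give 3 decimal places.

h = 0.700

x̄ = (35 + 40 + 45 + 50)/4 = 42.5
Σ(x − x̄)² = 56.25 + 6.25 + 6.25 + 56.25 = 125
h = 1/4 + (7.5)²/125 = 0.25 + 0.45 = 0.700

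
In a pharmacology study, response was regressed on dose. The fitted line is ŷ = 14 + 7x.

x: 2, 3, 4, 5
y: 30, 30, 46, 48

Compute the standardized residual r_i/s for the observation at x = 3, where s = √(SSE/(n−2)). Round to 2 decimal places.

x=2: ŷ = 14 + 7·2 = 28; r = 30 − 28 = 2
x=3: ŷ = 14 + 7·3 = 35; r = 30 − 35 = -5
x=4: ŷ = 14 + 7·4 = 42; r = 46 − 42 = 4
x=5: ŷ = 14 + 7·5 = 49; r = 48 − 49 = -1
SSE = 4 + 25 + 16 + 1 = 46
s = √(46/2) = 4.79583
r/s = -5 / 4.79583 = -1.04

-1.04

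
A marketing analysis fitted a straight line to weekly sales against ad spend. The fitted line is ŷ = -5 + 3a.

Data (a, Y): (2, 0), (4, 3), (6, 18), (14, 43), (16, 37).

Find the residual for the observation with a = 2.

ŷ = -5 + 3·2 = 1
e = 0 − 1 = -1

e = -1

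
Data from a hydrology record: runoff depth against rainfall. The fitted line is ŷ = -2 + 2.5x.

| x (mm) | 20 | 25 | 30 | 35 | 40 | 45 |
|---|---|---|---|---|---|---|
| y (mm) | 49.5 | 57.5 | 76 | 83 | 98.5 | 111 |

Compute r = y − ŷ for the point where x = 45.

ŷ = -2 + 2.5·45 = 110.5
r = 111 − 110.5 = 0.5

r = 0.5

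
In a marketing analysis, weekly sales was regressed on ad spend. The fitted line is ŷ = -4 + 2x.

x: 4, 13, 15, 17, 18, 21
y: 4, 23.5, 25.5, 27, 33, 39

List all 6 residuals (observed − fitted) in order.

x=4: ŷ = -4 + 2·4 = 4; e = 4 − 4 = 0
x=13: ŷ = -4 + 2·13 = 22; e = 23.5 − 22 = 1.5
x=15: ŷ = -4 + 2·15 = 26; e = 25.5 − 26 = -0.5
x=17: ŷ = -4 + 2·17 = 30; e = 27 − 30 = -3
x=18: ŷ = -4 + 2·18 = 32; e = 33 − 32 = 1
x=21: ŷ = -4 + 2·21 = 38; e = 39 − 38 = 1

0, 1.5, -0.5, -3, 1, 1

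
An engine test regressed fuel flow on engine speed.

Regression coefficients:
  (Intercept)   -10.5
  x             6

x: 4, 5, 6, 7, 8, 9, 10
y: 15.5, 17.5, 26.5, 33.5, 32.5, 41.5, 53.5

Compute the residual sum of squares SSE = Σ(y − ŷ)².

SSE = 58

x=4: ŷ = -10.5 + 6·4 = 13.5; r = 15.5 − 13.5 = 2
x=5: ŷ = -10.5 + 6·5 = 19.5; r = 17.5 − 19.5 = -2
x=6: ŷ = -10.5 + 6·6 = 25.5; r = 26.5 − 25.5 = 1
x=7: ŷ = -10.5 + 6·7 = 31.5; r = 33.5 − 31.5 = 2
x=8: ŷ = -10.5 + 6·8 = 37.5; r = 32.5 − 37.5 = -5
x=9: ŷ = -10.5 + 6·9 = 43.5; r = 41.5 − 43.5 = -2
x=10: ŷ = -10.5 + 6·10 = 49.5; r = 53.5 − 49.5 = 4
SSE = 4 + 4 + 1 + 4 + 25 + 4 + 16 = 58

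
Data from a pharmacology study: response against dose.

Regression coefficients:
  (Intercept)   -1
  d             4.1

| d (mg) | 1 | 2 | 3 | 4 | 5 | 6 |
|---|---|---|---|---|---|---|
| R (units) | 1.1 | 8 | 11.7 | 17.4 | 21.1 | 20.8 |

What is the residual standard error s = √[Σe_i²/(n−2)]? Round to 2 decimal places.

s = 2.19

d=1: ŷ = -1 + 4.1·1 = 3.1; e = 1.1 − 3.1 = -2
d=2: ŷ = -1 + 4.1·2 = 7.2; e = 8 − 7.2 = 0.8
d=3: ŷ = -1 + 4.1·3 = 11.3; e = 11.7 − 11.3 = 0.4
d=4: ŷ = -1 + 4.1·4 = 15.4; e = 17.4 − 15.4 = 2
d=5: ŷ = -1 + 4.1·5 = 19.5; e = 21.1 − 19.5 = 1.6
d=6: ŷ = -1 + 4.1·6 = 23.6; e = 20.8 − 23.6 = -2.8
SSE = 4 + 0.64 + 0.16 + 4 + 2.56 + 7.84 = 19.2
s = √(19.2/4) = √4.8 ≈ 2.19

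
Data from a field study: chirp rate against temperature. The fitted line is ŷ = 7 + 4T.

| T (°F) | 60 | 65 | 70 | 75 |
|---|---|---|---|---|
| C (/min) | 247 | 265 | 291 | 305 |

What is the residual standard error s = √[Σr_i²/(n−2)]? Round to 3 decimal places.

T=60: ŷ = 7 + 4·60 = 247; r = 247 − 247 = 0
T=65: ŷ = 7 + 4·65 = 267; r = 265 − 267 = -2
T=70: ŷ = 7 + 4·70 = 287; r = 291 − 287 = 4
T=75: ŷ = 7 + 4·75 = 307; r = 305 − 307 = -2
SSE = 0 + 4 + 16 + 4 = 24
s = √(24/2) = √12 ≈ 3.464

s = 3.464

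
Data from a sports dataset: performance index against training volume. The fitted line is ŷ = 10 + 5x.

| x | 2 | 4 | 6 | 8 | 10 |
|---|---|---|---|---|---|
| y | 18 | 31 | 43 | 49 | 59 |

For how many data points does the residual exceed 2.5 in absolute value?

x=2: ŷ = 10 + 5·2 = 20; r = 18 − 20 = -2
x=4: ŷ = 10 + 5·4 = 30; r = 31 − 30 = 1
x=6: ŷ = 10 + 5·6 = 40; r = 43 − 40 = 3
x=8: ŷ = 10 + 5·8 = 50; r = 49 − 50 = -1
x=10: ŷ = 10 + 5·10 = 60; r = 59 − 60 = -1
|r| > 2.5: x=6 (|r|=3) → 1

1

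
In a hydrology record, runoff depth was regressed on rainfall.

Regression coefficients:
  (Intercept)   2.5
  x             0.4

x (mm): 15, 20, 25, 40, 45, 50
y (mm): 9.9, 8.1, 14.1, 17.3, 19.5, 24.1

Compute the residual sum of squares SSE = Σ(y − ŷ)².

SSE = 15.28

x=15: ŷ = 2.5 + 0.4·15 = 8.5; e = 9.9 − 8.5 = 1.4
x=20: ŷ = 2.5 + 0.4·20 = 10.5; e = 8.1 − 10.5 = -2.4
x=25: ŷ = 2.5 + 0.4·25 = 12.5; e = 14.1 − 12.5 = 1.6
x=40: ŷ = 2.5 + 0.4·40 = 18.5; e = 17.3 − 18.5 = -1.2
x=45: ŷ = 2.5 + 0.4·45 = 20.5; e = 19.5 − 20.5 = -1
x=50: ŷ = 2.5 + 0.4·50 = 22.5; e = 24.1 − 22.5 = 1.6
SSE = 1.96 + 5.76 + 2.56 + 1.44 + 1 + 2.56 = 15.28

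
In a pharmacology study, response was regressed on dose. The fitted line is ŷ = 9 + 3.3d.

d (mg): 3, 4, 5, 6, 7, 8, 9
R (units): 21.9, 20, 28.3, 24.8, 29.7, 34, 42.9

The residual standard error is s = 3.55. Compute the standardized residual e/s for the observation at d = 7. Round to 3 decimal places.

-0.676

ŷ = 9 + 3.3·7 = 32.1
e = 29.7 − 32.1 = -2.4
e/s = -2.4 / 3.55 = -0.676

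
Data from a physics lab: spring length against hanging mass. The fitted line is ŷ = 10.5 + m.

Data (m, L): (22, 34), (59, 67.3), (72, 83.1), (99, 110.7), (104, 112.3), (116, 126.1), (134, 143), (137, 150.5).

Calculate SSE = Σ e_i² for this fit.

m=22: ŷ = 10.5 + 22 = 32.5; e = 34 − 32.5 = 1.5
m=59: ŷ = 10.5 + 59 = 69.5; e = 67.3 − 69.5 = -2.2
m=72: ŷ = 10.5 + 72 = 82.5; e = 83.1 − 82.5 = 0.6
m=99: ŷ = 10.5 + 99 = 109.5; e = 110.7 − 109.5 = 1.2
m=104: ŷ = 10.5 + 104 = 114.5; e = 112.3 − 114.5 = -2.2
m=116: ŷ = 10.5 + 116 = 126.5; e = 126.1 − 126.5 = -0.4
m=134: ŷ = 10.5 + 134 = 144.5; e = 143 − 144.5 = -1.5
m=137: ŷ = 10.5 + 137 = 147.5; e = 150.5 − 147.5 = 3
SSE = 2.25 + 4.84 + 0.36 + 1.44 + 4.84 + 0.16 + 2.25 + 9 = 25.14

SSE = 25.14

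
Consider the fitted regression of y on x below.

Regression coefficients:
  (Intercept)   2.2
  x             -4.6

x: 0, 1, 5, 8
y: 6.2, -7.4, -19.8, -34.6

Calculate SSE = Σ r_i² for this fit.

SSE = 42

x=0: ŷ = 2.2 − 4.6·0 = 2.2; r = 6.2 − 2.2 = 4
x=1: ŷ = 2.2 − 4.6·1 = -2.4; r = -7.4 − (-2.4) = -5
x=5: ŷ = 2.2 − 4.6·5 = -20.8; r = -19.8 − (-20.8) = 1
x=8: ŷ = 2.2 − 4.6·8 = -34.6; r = -34.6 − (-34.6) = 0
SSE = 16 + 25 + 1 + 0 = 42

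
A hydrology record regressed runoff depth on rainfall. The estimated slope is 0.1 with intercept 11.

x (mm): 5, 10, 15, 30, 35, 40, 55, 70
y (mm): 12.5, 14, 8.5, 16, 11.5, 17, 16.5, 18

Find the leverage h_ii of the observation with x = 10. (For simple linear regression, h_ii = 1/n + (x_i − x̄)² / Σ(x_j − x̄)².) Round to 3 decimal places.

h = 0.268

x̄ = (5 + 10 + 15 + 30 + 35 + 40 + 55 + 70)/8 = 32.5
Σ(x − x̄)² = 756.25 + 506.25 + 306.25 + 6.25 + 6.25 + 56.25 + 506.25 + 1406.25 = 3550
h = 1/8 + (-22.5)²/3550 = 0.125 + 0.142606 = 0.268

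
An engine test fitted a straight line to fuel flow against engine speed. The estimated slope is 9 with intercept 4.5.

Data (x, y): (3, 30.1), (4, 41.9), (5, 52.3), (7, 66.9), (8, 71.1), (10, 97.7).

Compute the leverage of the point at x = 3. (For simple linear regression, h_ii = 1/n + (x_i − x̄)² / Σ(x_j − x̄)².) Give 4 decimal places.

x̄ = (3 + 4 + 5 + 7 + 8 + 10)/6 = 6.16667
Σ(x − x̄)² = 10.0278 + 4.69444 + 1.36111 + 0.694444 + 3.36111 + 14.6944 = 34.8333
h = 1/6 + (-3.16667)²/34.8333 = 0.166667 + 0.287879 = 0.4545

h = 0.4545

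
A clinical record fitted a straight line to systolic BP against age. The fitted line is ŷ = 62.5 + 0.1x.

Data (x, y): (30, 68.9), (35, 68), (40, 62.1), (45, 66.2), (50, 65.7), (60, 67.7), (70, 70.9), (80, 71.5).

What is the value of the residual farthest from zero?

r = -4.4

x=30: ŷ = 62.5 + 0.1·30 = 65.5; r = 68.9 − 65.5 = 3.4
x=35: ŷ = 62.5 + 0.1·35 = 66; r = 68 − 66 = 2
x=40: ŷ = 62.5 + 0.1·40 = 66.5; r = 62.1 − 66.5 = -4.4
x=45: ŷ = 62.5 + 0.1·45 = 67; r = 66.2 − 67 = -0.8
x=50: ŷ = 62.5 + 0.1·50 = 67.5; r = 65.7 − 67.5 = -1.8
x=60: ŷ = 62.5 + 0.1·60 = 68.5; r = 67.7 − 68.5 = -0.8
x=70: ŷ = 62.5 + 0.1·70 = 69.5; r = 70.9 − 69.5 = 1.4
x=80: ŷ = 62.5 + 0.1·80 = 70.5; r = 71.5 − 70.5 = 1
Largest |r| is 4.4 at x = 40, residual -4.4.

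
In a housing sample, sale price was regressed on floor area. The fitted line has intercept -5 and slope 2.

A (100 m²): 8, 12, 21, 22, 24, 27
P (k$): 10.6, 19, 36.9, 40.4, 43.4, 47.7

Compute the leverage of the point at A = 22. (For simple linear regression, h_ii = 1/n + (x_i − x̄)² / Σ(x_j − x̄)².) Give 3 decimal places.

h = 0.200

Ā = (8 + 12 + 21 + 22 + 24 + 27)/6 = 19
Σ(A − Ā)² = 121 + 49 + 4 + 9 + 25 + 64 = 272
h = 1/6 + (3)²/272 = 0.166667 + 0.0330882 = 0.200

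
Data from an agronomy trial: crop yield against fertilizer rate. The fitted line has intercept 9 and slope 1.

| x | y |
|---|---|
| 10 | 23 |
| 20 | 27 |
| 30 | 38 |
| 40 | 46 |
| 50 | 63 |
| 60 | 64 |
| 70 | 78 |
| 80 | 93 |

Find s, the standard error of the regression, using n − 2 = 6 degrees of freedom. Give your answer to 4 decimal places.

x=10: ŷ = 9 + 10 = 19; e = 23 − 19 = 4
x=20: ŷ = 9 + 20 = 29; e = 27 − 29 = -2
x=30: ŷ = 9 + 30 = 39; e = 38 − 39 = -1
x=40: ŷ = 9 + 40 = 49; e = 46 − 49 = -3
x=50: ŷ = 9 + 50 = 59; e = 63 − 59 = 4
x=60: ŷ = 9 + 60 = 69; e = 64 − 69 = -5
x=70: ŷ = 9 + 70 = 79; e = 78 − 79 = -1
x=80: ŷ = 9 + 80 = 89; e = 93 − 89 = 4
SSE = 16 + 4 + 1 + 9 + 16 + 25 + 1 + 16 = 88
s = √(88/6) = √14.6667 ≈ 3.8297

s = 3.8297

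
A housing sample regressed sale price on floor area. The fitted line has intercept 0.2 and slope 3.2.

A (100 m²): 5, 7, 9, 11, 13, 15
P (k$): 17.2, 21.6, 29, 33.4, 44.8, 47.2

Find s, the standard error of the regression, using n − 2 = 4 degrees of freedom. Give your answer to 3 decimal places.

s = 2.000

A=5: P̂ = 0.2 + 3.2·5 = 16.2; e = 17.2 − 16.2 = 1
A=7: P̂ = 0.2 + 3.2·7 = 22.6; e = 21.6 − 22.6 = -1
A=9: P̂ = 0.2 + 3.2·9 = 29; e = 29 − 29 = 0
A=11: P̂ = 0.2 + 3.2·11 = 35.4; e = 33.4 − 35.4 = -2
A=13: P̂ = 0.2 + 3.2·13 = 41.8; e = 44.8 − 41.8 = 3
A=15: P̂ = 0.2 + 3.2·15 = 48.2; e = 47.2 − 48.2 = -1
SSE = 1 + 1 + 0 + 4 + 9 + 1 = 16
s = √(16/4) = √4 ≈ 2.000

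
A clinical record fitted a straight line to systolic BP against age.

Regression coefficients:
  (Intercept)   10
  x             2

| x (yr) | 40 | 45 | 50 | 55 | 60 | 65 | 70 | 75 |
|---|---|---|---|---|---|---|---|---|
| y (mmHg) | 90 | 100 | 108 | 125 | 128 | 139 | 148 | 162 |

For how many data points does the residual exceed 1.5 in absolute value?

x=40: ŷ = 10 + 2·40 = 90; r = 90 − 90 = 0
x=45: ŷ = 10 + 2·45 = 100; r = 100 − 100 = 0
x=50: ŷ = 10 + 2·50 = 110; r = 108 − 110 = -2
x=55: ŷ = 10 + 2·55 = 120; r = 125 − 120 = 5
x=60: ŷ = 10 + 2·60 = 130; r = 128 − 130 = -2
x=65: ŷ = 10 + 2·65 = 140; r = 139 − 140 = -1
x=70: ŷ = 10 + 2·70 = 150; r = 148 − 150 = -2
x=75: ŷ = 10 + 2·75 = 160; r = 162 − 160 = 2
|r| > 1.5: x=50 (|r|=2), x=55 (|r|=5), x=60 (|r|=2), x=70 (|r|=2), x=75 (|r|=2) → 5

5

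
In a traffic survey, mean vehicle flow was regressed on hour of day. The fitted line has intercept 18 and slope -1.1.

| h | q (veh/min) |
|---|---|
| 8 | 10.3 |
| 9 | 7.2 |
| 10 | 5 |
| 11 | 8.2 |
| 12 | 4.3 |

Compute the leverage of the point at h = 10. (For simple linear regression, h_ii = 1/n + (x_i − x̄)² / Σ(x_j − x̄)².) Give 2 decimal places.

h̄ = (8 + 9 + 10 + 11 + 12)/5 = 10
Σ(h − h̄)² = 4 + 1 + 0 + 1 + 4 = 10
h = 1/5 + (0)²/10 = 0.2 + 0 = 0.20

h = 0.20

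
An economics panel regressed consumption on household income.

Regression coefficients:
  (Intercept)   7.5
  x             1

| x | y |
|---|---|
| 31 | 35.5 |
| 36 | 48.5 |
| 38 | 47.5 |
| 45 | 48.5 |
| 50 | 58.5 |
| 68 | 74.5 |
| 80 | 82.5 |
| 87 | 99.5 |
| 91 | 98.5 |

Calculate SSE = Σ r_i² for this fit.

x=31: ŷ = 7.5 + 31 = 38.5; r = 35.5 − 38.5 = -3
x=36: ŷ = 7.5 + 36 = 43.5; r = 48.5 − 43.5 = 5
x=38: ŷ = 7.5 + 38 = 45.5; r = 47.5 − 45.5 = 2
x=45: ŷ = 7.5 + 45 = 52.5; r = 48.5 − 52.5 = -4
x=50: ŷ = 7.5 + 50 = 57.5; r = 58.5 − 57.5 = 1
x=68: ŷ = 7.5 + 68 = 75.5; r = 74.5 − 75.5 = -1
x=80: ŷ = 7.5 + 80 = 87.5; r = 82.5 − 87.5 = -5
x=87: ŷ = 7.5 + 87 = 94.5; r = 99.5 − 94.5 = 5
x=91: ŷ = 7.5 + 91 = 98.5; r = 98.5 − 98.5 = 0
SSE = 9 + 25 + 4 + 16 + 1 + 1 + 25 + 25 + 0 = 106

SSE = 106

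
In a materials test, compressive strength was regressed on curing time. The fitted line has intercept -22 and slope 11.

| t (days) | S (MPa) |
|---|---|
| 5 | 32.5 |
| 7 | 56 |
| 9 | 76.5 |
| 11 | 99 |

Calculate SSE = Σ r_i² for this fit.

SSE = 1.5

t=5: Ŝ = -22 + 11·5 = 33; r = 32.5 − 33 = -0.5
t=7: Ŝ = -22 + 11·7 = 55; r = 56 − 55 = 1
t=9: Ŝ = -22 + 11·9 = 77; r = 76.5 − 77 = -0.5
t=11: Ŝ = -22 + 11·11 = 99; r = 99 − 99 = 0
SSE = 0.25 + 1 + 0.25 + 0 = 1.5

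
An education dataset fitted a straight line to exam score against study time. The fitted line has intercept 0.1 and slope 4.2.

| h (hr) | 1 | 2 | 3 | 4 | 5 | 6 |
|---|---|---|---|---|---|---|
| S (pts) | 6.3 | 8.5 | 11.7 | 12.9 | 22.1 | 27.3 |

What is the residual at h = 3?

e = -1

ŷ = 0.1 + 4.2·3 = 12.7
e = 11.7 − 12.7 = -1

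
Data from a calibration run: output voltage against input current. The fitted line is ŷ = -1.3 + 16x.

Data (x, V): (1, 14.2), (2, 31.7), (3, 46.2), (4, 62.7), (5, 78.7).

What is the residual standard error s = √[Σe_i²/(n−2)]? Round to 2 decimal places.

s = 0.71

x=1: ŷ = -1.3 + 16·1 = 14.7; e = 14.2 − 14.7 = -0.5
x=2: ŷ = -1.3 + 16·2 = 30.7; e = 31.7 − 30.7 = 1
x=3: ŷ = -1.3 + 16·3 = 46.7; e = 46.2 − 46.7 = -0.5
x=4: ŷ = -1.3 + 16·4 = 62.7; e = 62.7 − 62.7 = 0
x=5: ŷ = -1.3 + 16·5 = 78.7; e = 78.7 − 78.7 = 0
SSE = 0.25 + 1 + 0.25 + 0 + 0 = 1.5
s = √(1.5/3) = √0.5 ≈ 0.71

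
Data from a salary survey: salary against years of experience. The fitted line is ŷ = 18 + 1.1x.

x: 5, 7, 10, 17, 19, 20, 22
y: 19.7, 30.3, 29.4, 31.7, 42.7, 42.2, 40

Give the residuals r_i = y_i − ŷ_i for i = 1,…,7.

-3.8, 4.6, 0.4, -5, 3.8, 2.2, -2.2

x=5: ŷ = 18 + 1.1·5 = 23.5; r = 19.7 − 23.5 = -3.8
x=7: ŷ = 18 + 1.1·7 = 25.7; r = 30.3 − 25.7 = 4.6
x=10: ŷ = 18 + 1.1·10 = 29; r = 29.4 − 29 = 0.4
x=17: ŷ = 18 + 1.1·17 = 36.7; r = 31.7 − 36.7 = -5
x=19: ŷ = 18 + 1.1·19 = 38.9; r = 42.7 − 38.9 = 3.8
x=20: ŷ = 18 + 1.1·20 = 40; r = 42.2 − 40 = 2.2
x=22: ŷ = 18 + 1.1·22 = 42.2; r = 40 − 42.2 = -2.2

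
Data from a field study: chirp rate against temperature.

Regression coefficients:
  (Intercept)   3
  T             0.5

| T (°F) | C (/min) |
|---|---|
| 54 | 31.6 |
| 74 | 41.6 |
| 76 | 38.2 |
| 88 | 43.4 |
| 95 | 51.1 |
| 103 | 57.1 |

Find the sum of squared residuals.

SSE = 33.04

T=54: Ĉ = 3 + 0.5·54 = 30; r = 31.6 − 30 = 1.6
T=74: Ĉ = 3 + 0.5·74 = 40; r = 41.6 − 40 = 1.6
T=76: Ĉ = 3 + 0.5·76 = 41; r = 38.2 − 41 = -2.8
T=88: Ĉ = 3 + 0.5·88 = 47; r = 43.4 − 47 = -3.6
T=95: Ĉ = 3 + 0.5·95 = 50.5; r = 51.1 − 50.5 = 0.6
T=103: Ĉ = 3 + 0.5·103 = 54.5; r = 57.1 − 54.5 = 2.6
SSE = 2.56 + 2.56 + 7.84 + 12.96 + 0.36 + 6.76 = 33.04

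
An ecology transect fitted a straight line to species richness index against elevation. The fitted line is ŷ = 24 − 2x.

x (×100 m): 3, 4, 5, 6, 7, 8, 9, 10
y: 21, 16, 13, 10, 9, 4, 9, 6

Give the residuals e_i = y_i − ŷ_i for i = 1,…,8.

x=3: ŷ = 24 − 2·3 = 18; e = 21 − 18 = 3
x=4: ŷ = 24 − 2·4 = 16; e = 16 − 16 = 0
x=5: ŷ = 24 − 2·5 = 14; e = 13 − 14 = -1
x=6: ŷ = 24 − 2·6 = 12; e = 10 − 12 = -2
x=7: ŷ = 24 − 2·7 = 10; e = 9 − 10 = -1
x=8: ŷ = 24 − 2·8 = 8; e = 4 − 8 = -4
x=9: ŷ = 24 − 2·9 = 6; e = 9 − 6 = 3
x=10: ŷ = 24 − 2·10 = 4; e = 6 − 4 = 2

3, 0, -1, -2, -1, -4, 3, 2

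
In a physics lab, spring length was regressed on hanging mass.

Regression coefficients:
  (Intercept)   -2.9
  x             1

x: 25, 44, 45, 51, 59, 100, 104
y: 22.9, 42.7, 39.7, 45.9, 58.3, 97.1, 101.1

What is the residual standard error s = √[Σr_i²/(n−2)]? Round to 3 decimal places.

x=25: ŷ = -2.9 + 25 = 22.1; r = 22.9 − 22.1 = 0.8
x=44: ŷ = -2.9 + 44 = 41.1; r = 42.7 − 41.1 = 1.6
x=45: ŷ = -2.9 + 45 = 42.1; r = 39.7 − 42.1 = -2.4
x=51: ŷ = -2.9 + 51 = 48.1; r = 45.9 − 48.1 = -2.2
x=59: ŷ = -2.9 + 59 = 56.1; r = 58.3 − 56.1 = 2.2
x=100: ŷ = -2.9 + 100 = 97.1; r = 97.1 − 97.1 = 0
x=104: ŷ = -2.9 + 104 = 101.1; r = 101.1 − 101.1 = 0
SSE = 0.64 + 2.56 + 5.76 + 4.84 + 4.84 + 0 + 0 = 18.64
s = √(18.64/5) = √3.728 ≈ 1.931

s = 1.931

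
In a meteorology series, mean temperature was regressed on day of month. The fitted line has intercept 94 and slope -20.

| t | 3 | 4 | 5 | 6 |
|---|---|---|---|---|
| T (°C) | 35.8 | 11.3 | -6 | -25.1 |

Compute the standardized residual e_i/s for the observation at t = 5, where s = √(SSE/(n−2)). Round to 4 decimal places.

t=3: ŷ = 94 − 20·3 = 34; e = 35.8 − 34 = 1.8
t=4: ŷ = 94 − 20·4 = 14; e = 11.3 − 14 = -2.7
t=5: ŷ = 94 − 20·5 = -6; e = -6 − (-6) = 0
t=6: ŷ = 94 − 20·6 = -26; e = -25.1 − (-26) = 0.9
SSE = 3.24 + 7.29 + 0 + 0.81 = 11.34
s = √(11.34/2) = 2.38118
e/s = 0 / 2.38118 = 0.0000

0.0000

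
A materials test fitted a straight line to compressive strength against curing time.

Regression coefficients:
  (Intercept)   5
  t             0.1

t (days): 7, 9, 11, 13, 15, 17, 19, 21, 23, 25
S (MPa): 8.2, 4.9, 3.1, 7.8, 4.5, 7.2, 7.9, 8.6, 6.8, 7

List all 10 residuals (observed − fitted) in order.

t=7: Ŝ = 5 + 0.1·7 = 5.7; r = 8.2 − 5.7 = 2.5
t=9: Ŝ = 5 + 0.1·9 = 5.9; r = 4.9 − 5.9 = -1
t=11: Ŝ = 5 + 0.1·11 = 6.1; r = 3.1 − 6.1 = -3
t=13: Ŝ = 5 + 0.1·13 = 6.3; r = 7.8 − 6.3 = 1.5
t=15: Ŝ = 5 + 0.1·15 = 6.5; r = 4.5 − 6.5 = -2
t=17: Ŝ = 5 + 0.1·17 = 6.7; r = 7.2 − 6.7 = 0.5
t=19: Ŝ = 5 + 0.1·19 = 6.9; r = 7.9 − 6.9 = 1
t=21: Ŝ = 5 + 0.1·21 = 7.1; r = 8.6 − 7.1 = 1.5
t=23: Ŝ = 5 + 0.1·23 = 7.3; r = 6.8 − 7.3 = -0.5
t=25: Ŝ = 5 + 0.1·25 = 7.5; r = 7 − 7.5 = -0.5

2.5, -1, -3, 1.5, -2, 0.5, 1, 1.5, -0.5, -0.5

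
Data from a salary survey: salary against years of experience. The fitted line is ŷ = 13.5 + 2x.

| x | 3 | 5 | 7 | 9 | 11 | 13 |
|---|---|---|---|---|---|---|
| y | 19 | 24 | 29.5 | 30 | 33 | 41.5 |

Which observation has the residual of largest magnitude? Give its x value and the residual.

x = 11, e = -2.5

x=3: ŷ = 13.5 + 2·3 = 19.5; e = 19 − 19.5 = -0.5
x=5: ŷ = 13.5 + 2·5 = 23.5; e = 24 − 23.5 = 0.5
x=7: ŷ = 13.5 + 2·7 = 27.5; e = 29.5 − 27.5 = 2
x=9: ŷ = 13.5 + 2·9 = 31.5; e = 30 − 31.5 = -1.5
x=11: ŷ = 13.5 + 2·11 = 35.5; e = 33 − 35.5 = -2.5
x=13: ŷ = 13.5 + 2·13 = 39.5; e = 41.5 − 39.5 = 2
Largest |e| is 2.5 at x = 11, residual -2.5.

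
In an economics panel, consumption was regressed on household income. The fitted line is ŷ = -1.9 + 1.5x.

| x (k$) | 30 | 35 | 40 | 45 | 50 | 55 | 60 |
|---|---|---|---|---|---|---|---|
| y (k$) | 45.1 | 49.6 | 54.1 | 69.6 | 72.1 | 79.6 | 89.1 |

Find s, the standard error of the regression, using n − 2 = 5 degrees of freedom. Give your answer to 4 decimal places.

s = 2.8284

x=30: ŷ = -1.9 + 1.5·30 = 43.1; r = 45.1 − 43.1 = 2
x=35: ŷ = -1.9 + 1.5·35 = 50.6; r = 49.6 − 50.6 = -1
x=40: ŷ = -1.9 + 1.5·40 = 58.1; r = 54.1 − 58.1 = -4
x=45: ŷ = -1.9 + 1.5·45 = 65.6; r = 69.6 − 65.6 = 4
x=50: ŷ = -1.9 + 1.5·50 = 73.1; r = 72.1 − 73.1 = -1
x=55: ŷ = -1.9 + 1.5·55 = 80.6; r = 79.6 − 80.6 = -1
x=60: ŷ = -1.9 + 1.5·60 = 88.1; r = 89.1 − 88.1 = 1
SSE = 4 + 1 + 16 + 16 + 1 + 1 + 1 = 40
s = √(40/5) = √8 ≈ 2.8284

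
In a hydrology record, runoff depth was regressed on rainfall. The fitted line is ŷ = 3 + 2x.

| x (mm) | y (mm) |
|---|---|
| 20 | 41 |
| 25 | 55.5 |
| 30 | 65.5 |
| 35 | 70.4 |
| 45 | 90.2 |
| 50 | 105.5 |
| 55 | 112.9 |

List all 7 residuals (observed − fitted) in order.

x=20: ŷ = 3 + 2·20 = 43; r = 41 − 43 = -2
x=25: ŷ = 3 + 2·25 = 53; r = 55.5 − 53 = 2.5
x=30: ŷ = 3 + 2·30 = 63; r = 65.5 − 63 = 2.5
x=35: ŷ = 3 + 2·35 = 73; r = 70.4 − 73 = -2.6
x=45: ŷ = 3 + 2·45 = 93; r = 90.2 − 93 = -2.8
x=50: ŷ = 3 + 2·50 = 103; r = 105.5 − 103 = 2.5
x=55: ŷ = 3 + 2·55 = 113; r = 112.9 − 113 = -0.1

-2, 2.5, 2.5, -2.6, -2.8, 2.5, -0.1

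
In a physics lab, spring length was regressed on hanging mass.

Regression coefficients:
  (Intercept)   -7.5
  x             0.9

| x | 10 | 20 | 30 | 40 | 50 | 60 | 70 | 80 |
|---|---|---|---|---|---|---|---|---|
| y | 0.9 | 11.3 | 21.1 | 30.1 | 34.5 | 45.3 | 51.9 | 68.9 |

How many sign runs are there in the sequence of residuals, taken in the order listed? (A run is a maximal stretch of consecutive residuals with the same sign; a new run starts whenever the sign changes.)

x=10: ŷ = -7.5 + 0.9·10 = 1.5; e = 0.9 − 1.5 = -0.6
x=20: ŷ = -7.5 + 0.9·20 = 10.5; e = 11.3 − 10.5 = 0.8
x=30: ŷ = -7.5 + 0.9·30 = 19.5; e = 21.1 − 19.5 = 1.6
x=40: ŷ = -7.5 + 0.9·40 = 28.5; e = 30.1 − 28.5 = 1.6
x=50: ŷ = -7.5 + 0.9·50 = 37.5; e = 34.5 − 37.5 = -3
x=60: ŷ = -7.5 + 0.9·60 = 46.5; e = 45.3 − 46.5 = -1.2
x=70: ŷ = -7.5 + 0.9·70 = 55.5; e = 51.9 − 55.5 = -3.6
x=80: ŷ = -7.5 + 0.9·80 = 64.5; e = 68.9 − 64.5 = 4.4
Signs: − + + + − − − +
Runs: −×1, +×3, −×3, +×1 → 4

4 runs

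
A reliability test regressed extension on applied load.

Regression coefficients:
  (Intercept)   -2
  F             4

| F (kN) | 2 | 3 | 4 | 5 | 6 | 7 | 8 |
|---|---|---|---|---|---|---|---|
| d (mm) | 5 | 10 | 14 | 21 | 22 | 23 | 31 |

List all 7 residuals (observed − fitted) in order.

F=2: d̂ = -2 + 4·2 = 6; e = 5 − 6 = -1
F=3: d̂ = -2 + 4·3 = 10; e = 10 − 10 = 0
F=4: d̂ = -2 + 4·4 = 14; e = 14 − 14 = 0
F=5: d̂ = -2 + 4·5 = 18; e = 21 − 18 = 3
F=6: d̂ = -2 + 4·6 = 22; e = 22 − 22 = 0
F=7: d̂ = -2 + 4·7 = 26; e = 23 − 26 = -3
F=8: d̂ = -2 + 4·8 = 30; e = 31 − 30 = 1

-1, 0, 0, 3, 0, -3, 1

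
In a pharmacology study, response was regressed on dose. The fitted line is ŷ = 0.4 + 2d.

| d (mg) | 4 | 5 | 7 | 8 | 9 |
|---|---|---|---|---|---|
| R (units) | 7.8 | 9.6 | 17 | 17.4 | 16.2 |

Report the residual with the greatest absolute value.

e = 2.6

d=4: ŷ = 0.4 + 2·4 = 8.4; e = 7.8 − 8.4 = -0.6
d=5: ŷ = 0.4 + 2·5 = 10.4; e = 9.6 − 10.4 = -0.8
d=7: ŷ = 0.4 + 2·7 = 14.4; e = 17 − 14.4 = 2.6
d=8: ŷ = 0.4 + 2·8 = 16.4; e = 17.4 − 16.4 = 1
d=9: ŷ = 0.4 + 2·9 = 18.4; e = 16.2 − 18.4 = -2.2
Largest |e| is 2.6 at d = 7, residual 2.6.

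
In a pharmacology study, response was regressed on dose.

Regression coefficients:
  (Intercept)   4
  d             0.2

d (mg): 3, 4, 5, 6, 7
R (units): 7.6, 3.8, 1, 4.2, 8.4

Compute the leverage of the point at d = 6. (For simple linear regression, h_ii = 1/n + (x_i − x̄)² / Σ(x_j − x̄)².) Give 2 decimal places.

d̄ = (3 + 4 + 5 + 6 + 7)/5 = 5
Σ(d − d̄)² = 4 + 1 + 0 + 1 + 4 = 10
h = 1/5 + (1)²/10 = 0.2 + 0.1 = 0.30

h = 0.30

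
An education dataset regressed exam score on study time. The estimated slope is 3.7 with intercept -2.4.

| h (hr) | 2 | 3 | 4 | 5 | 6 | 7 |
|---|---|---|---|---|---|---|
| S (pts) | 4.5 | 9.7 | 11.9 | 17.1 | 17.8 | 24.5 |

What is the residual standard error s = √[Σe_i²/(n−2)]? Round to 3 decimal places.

h=2: ŷ = -2.4 + 3.7·2 = 5; e = 4.5 − 5 = -0.5
h=3: ŷ = -2.4 + 3.7·3 = 8.7; e = 9.7 − 8.7 = 1
h=4: ŷ = -2.4 + 3.7·4 = 12.4; e = 11.9 − 12.4 = -0.5
h=5: ŷ = -2.4 + 3.7·5 = 16.1; e = 17.1 − 16.1 = 1
h=6: ŷ = -2.4 + 3.7·6 = 19.8; e = 17.8 − 19.8 = -2
h=7: ŷ = -2.4 + 3.7·7 = 23.5; e = 24.5 − 23.5 = 1
SSE = 0.25 + 1 + 0.25 + 1 + 4 + 1 = 7.5
s = √(7.5/4) = √1.875 ≈ 1.369

s = 1.369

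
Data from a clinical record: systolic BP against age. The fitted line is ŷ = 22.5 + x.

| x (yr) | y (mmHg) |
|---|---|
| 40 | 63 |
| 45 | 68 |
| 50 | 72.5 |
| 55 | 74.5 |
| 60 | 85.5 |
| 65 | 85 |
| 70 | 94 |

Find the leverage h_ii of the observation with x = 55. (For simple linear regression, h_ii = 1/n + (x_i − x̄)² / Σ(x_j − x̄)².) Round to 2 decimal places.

x̄ = (40 + 45 + 50 + 55 + 60 + 65 + 70)/7 = 55
Σ(x − x̄)² = 225 + 100 + 25 + 0 + 25 + 100 + 225 = 700
h = 1/7 + (0)²/700 = 0.142857 + 0 = 0.14

h = 0.14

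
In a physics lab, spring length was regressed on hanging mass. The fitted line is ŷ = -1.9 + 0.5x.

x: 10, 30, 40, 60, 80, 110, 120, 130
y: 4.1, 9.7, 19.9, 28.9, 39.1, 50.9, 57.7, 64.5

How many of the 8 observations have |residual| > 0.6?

7

x=10: ŷ = -1.9 + 0.5·10 = 3.1; r = 4.1 − 3.1 = 1
x=30: ŷ = -1.9 + 0.5·30 = 13.1; r = 9.7 − 13.1 = -3.4
x=40: ŷ = -1.9 + 0.5·40 = 18.1; r = 19.9 − 18.1 = 1.8
x=60: ŷ = -1.9 + 0.5·60 = 28.1; r = 28.9 − 28.1 = 0.8
x=80: ŷ = -1.9 + 0.5·80 = 38.1; r = 39.1 − 38.1 = 1
x=110: ŷ = -1.9 + 0.5·110 = 53.1; r = 50.9 − 53.1 = -2.2
x=120: ŷ = -1.9 + 0.5·120 = 58.1; r = 57.7 − 58.1 = -0.4
x=130: ŷ = -1.9 + 0.5·130 = 63.1; r = 64.5 − 63.1 = 1.4
|r| > 0.6: x=10 (|r|=1), x=30 (|r|=3.4), x=40 (|r|=1.8), x=60 (|r|=0.8), x=80 (|r|=1), x=110 (|r|=2.2), x=130 (|r|=1.4) → 7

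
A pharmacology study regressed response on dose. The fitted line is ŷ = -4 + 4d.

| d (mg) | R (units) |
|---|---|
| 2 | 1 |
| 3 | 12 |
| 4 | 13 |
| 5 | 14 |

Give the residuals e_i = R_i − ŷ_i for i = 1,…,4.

d=2: ŷ = -4 + 4·2 = 4; e = 1 − 4 = -3
d=3: ŷ = -4 + 4·3 = 8; e = 12 − 8 = 4
d=4: ŷ = -4 + 4·4 = 12; e = 13 − 12 = 1
d=5: ŷ = -4 + 4·5 = 16; e = 14 − 16 = -2

-3, 4, 1, -2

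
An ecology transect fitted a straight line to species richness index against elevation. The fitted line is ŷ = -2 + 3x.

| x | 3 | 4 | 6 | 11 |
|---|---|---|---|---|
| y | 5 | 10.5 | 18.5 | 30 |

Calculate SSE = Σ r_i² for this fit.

SSE = 11.5

x=3: ŷ = -2 + 3·3 = 7; r = 5 − 7 = -2
x=4: ŷ = -2 + 3·4 = 10; r = 10.5 − 10 = 0.5
x=6: ŷ = -2 + 3·6 = 16; r = 18.5 − 16 = 2.5
x=11: ŷ = -2 + 3·11 = 31; r = 30 − 31 = -1
SSE = 4 + 0.25 + 6.25 + 1 = 11.5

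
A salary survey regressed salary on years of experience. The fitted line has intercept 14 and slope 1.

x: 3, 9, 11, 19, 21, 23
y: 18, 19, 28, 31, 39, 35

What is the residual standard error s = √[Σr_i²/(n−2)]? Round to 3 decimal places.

s = 3.536

x=3: ŷ = 14 + 3 = 17; r = 18 − 17 = 1
x=9: ŷ = 14 + 9 = 23; r = 19 − 23 = -4
x=11: ŷ = 14 + 11 = 25; r = 28 − 25 = 3
x=19: ŷ = 14 + 19 = 33; r = 31 − 33 = -2
x=21: ŷ = 14 + 21 = 35; r = 39 − 35 = 4
x=23: ŷ = 14 + 23 = 37; r = 35 − 37 = -2
SSE = 1 + 16 + 9 + 4 + 16 + 4 = 50
s = √(50/4) = √12.5 ≈ 3.536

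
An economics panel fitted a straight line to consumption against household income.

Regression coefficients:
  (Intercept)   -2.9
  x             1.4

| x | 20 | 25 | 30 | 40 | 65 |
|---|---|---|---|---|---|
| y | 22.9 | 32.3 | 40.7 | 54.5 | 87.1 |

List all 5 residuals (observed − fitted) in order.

-2.2, 0.2, 1.6, 1.4, -1

x=20: ŷ = -2.9 + 1.4·20 = 25.1; e = 22.9 − 25.1 = -2.2
x=25: ŷ = -2.9 + 1.4·25 = 32.1; e = 32.3 − 32.1 = 0.2
x=30: ŷ = -2.9 + 1.4·30 = 39.1; e = 40.7 − 39.1 = 1.6
x=40: ŷ = -2.9 + 1.4·40 = 53.1; e = 54.5 − 53.1 = 1.4
x=65: ŷ = -2.9 + 1.4·65 = 88.1; e = 87.1 − 88.1 = -1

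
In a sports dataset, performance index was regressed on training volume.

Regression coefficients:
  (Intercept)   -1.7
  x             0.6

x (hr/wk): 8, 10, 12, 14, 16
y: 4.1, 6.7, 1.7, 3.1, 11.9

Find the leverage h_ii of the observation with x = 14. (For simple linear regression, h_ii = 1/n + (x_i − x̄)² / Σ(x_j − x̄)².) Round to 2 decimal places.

x̄ = (8 + 10 + 12 + 14 + 16)/5 = 12
Σ(x − x̄)² = 16 + 4 + 0 + 4 + 16 = 40
h = 1/5 + (2)²/40 = 0.2 + 0.1 = 0.30

h = 0.30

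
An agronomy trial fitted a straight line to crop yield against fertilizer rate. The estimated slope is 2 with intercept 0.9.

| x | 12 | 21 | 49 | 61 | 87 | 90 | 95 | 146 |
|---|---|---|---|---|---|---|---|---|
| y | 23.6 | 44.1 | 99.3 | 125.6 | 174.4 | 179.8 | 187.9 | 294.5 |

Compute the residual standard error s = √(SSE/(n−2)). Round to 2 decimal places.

s = 1.98

x=12: ŷ = 0.9 + 2·12 = 24.9; r = 23.6 − 24.9 = -1.3
x=21: ŷ = 0.9 + 2·21 = 42.9; r = 44.1 − 42.9 = 1.2
x=49: ŷ = 0.9 + 2·49 = 98.9; r = 99.3 − 98.9 = 0.4
x=61: ŷ = 0.9 + 2·61 = 122.9; r = 125.6 − 122.9 = 2.7
x=87: ŷ = 0.9 + 2·87 = 174.9; r = 174.4 − 174.9 = -0.5
x=90: ŷ = 0.9 + 2·90 = 180.9; r = 179.8 − 180.9 = -1.1
x=95: ŷ = 0.9 + 2·95 = 190.9; r = 187.9 − 190.9 = -3
x=146: ŷ = 0.9 + 2·146 = 292.9; r = 294.5 − 292.9 = 1.6
SSE = 1.69 + 1.44 + 0.16 + 7.29 + 0.25 + 1.21 + 9 + 2.56 = 23.6
s = √(23.6/6) = √3.93333 ≈ 1.98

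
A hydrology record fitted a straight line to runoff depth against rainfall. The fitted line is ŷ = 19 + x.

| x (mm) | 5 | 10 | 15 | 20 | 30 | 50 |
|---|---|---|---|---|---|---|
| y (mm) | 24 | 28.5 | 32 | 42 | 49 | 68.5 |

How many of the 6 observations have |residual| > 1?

2

x=5: ŷ = 19 + 5 = 24; r = 24 − 24 = 0
x=10: ŷ = 19 + 10 = 29; r = 28.5 − 29 = -0.5
x=15: ŷ = 19 + 15 = 34; r = 32 − 34 = -2
x=20: ŷ = 19 + 20 = 39; r = 42 − 39 = 3
x=30: ŷ = 19 + 30 = 49; r = 49 − 49 = 0
x=50: ŷ = 19 + 50 = 69; r = 68.5 − 69 = -0.5
|r| > 1: x=15 (|r|=2), x=20 (|r|=3) → 2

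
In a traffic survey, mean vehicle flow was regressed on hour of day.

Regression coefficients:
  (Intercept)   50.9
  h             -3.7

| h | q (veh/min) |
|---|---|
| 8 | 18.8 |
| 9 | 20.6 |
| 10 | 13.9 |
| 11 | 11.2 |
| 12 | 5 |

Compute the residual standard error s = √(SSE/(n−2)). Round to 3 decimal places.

s = 2.483

h=8: ŷ = 50.9 − 3.7·8 = 21.3; r = 18.8 − 21.3 = -2.5
h=9: ŷ = 50.9 − 3.7·9 = 17.6; r = 20.6 − 17.6 = 3
h=10: ŷ = 50.9 − 3.7·10 = 13.9; r = 13.9 − 13.9 = 0
h=11: ŷ = 50.9 − 3.7·11 = 10.2; r = 11.2 − 10.2 = 1
h=12: ŷ = 50.9 − 3.7·12 = 6.5; r = 5 − 6.5 = -1.5
SSE = 6.25 + 9 + 0 + 1 + 2.25 = 18.5
s = √(18.5/3) = √6.16667 ≈ 2.483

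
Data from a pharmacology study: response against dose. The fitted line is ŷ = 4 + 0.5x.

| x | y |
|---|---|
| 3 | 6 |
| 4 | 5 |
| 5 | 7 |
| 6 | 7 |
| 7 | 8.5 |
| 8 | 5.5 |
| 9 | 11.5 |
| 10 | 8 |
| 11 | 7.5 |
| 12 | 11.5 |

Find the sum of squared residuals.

SSE = 25

x=3: ŷ = 4 + 0.5·3 = 5.5; r = 6 − 5.5 = 0.5
x=4: ŷ = 4 + 0.5·4 = 6; r = 5 − 6 = -1
x=5: ŷ = 4 + 0.5·5 = 6.5; r = 7 − 6.5 = 0.5
x=6: ŷ = 4 + 0.5·6 = 7; r = 7 − 7 = 0
x=7: ŷ = 4 + 0.5·7 = 7.5; r = 8.5 − 7.5 = 1
x=8: ŷ = 4 + 0.5·8 = 8; r = 5.5 − 8 = -2.5
x=9: ŷ = 4 + 0.5·9 = 8.5; r = 11.5 − 8.5 = 3
x=10: ŷ = 4 + 0.5·10 = 9; r = 8 − 9 = -1
x=11: ŷ = 4 + 0.5·11 = 9.5; r = 7.5 − 9.5 = -2
x=12: ŷ = 4 + 0.5·12 = 10; r = 11.5 − 10 = 1.5
SSE = 0.25 + 1 + 0.25 + 0 + 1 + 6.25 + 9 + 1 + 4 + 2.25 = 25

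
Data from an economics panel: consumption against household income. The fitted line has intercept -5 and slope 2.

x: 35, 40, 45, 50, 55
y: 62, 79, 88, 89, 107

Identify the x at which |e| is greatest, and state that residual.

x=35: ŷ = -5 + 2·35 = 65; e = 62 − 65 = -3
x=40: ŷ = -5 + 2·40 = 75; e = 79 − 75 = 4
x=45: ŷ = -5 + 2·45 = 85; e = 88 − 85 = 3
x=50: ŷ = -5 + 2·50 = 95; e = 89 − 95 = -6
x=55: ŷ = -5 + 2·55 = 105; e = 107 − 105 = 2
Largest |e| is 6 at x = 50, residual -6.

x = 50, e = -6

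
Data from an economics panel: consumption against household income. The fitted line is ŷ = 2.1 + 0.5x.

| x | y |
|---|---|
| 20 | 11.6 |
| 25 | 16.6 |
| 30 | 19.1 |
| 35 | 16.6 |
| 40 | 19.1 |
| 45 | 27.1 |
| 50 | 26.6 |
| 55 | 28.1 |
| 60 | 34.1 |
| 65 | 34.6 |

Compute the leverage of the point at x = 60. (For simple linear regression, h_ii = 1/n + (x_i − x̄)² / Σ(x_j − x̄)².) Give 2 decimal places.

x̄ = (20 + 25 + 30 + 35 + 40 + 45 + 50 + 55 + 60 + 65)/10 = 42.5
Σ(x − x̄)² = 506.25 + 306.25 + 156.25 + 56.25 + 6.25 + 6.25 + 56.25 + 156.25 + 306.25 + 506.25 = 2062.5
h = 1/10 + (17.5)²/2062.5 = 0.1 + 0.148485 = 0.25

h = 0.25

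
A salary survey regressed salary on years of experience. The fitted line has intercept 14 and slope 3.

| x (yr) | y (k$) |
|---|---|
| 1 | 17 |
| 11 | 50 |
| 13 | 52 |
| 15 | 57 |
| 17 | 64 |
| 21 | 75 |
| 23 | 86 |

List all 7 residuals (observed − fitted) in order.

0, 3, -1, -2, -1, -2, 3

x=1: ŷ = 14 + 3·1 = 17; e = 17 − 17 = 0
x=11: ŷ = 14 + 3·11 = 47; e = 50 − 47 = 3
x=13: ŷ = 14 + 3·13 = 53; e = 52 − 53 = -1
x=15: ŷ = 14 + 3·15 = 59; e = 57 − 59 = -2
x=17: ŷ = 14 + 3·17 = 65; e = 64 − 65 = -1
x=21: ŷ = 14 + 3·21 = 77; e = 75 − 77 = -2
x=23: ŷ = 14 + 3·23 = 83; e = 86 − 83 = 3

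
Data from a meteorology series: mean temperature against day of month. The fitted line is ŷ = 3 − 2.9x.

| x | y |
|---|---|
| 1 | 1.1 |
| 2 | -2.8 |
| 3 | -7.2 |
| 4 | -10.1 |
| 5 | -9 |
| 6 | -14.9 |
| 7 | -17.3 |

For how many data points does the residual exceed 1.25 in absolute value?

x=1: ŷ = 3 − 2.9·1 = 0.1; e = 1.1 − 0.1 = 1
x=2: ŷ = 3 − 2.9·2 = -2.8; e = -2.8 − (-2.8) = 0
x=3: ŷ = 3 − 2.9·3 = -5.7; e = -7.2 − (-5.7) = -1.5
x=4: ŷ = 3 − 2.9·4 = -8.6; e = -10.1 − (-8.6) = -1.5
x=5: ŷ = 3 − 2.9·5 = -11.5; e = -9 − (-11.5) = 2.5
x=6: ŷ = 3 − 2.9·6 = -14.4; e = -14.9 − (-14.4) = -0.5
x=7: ŷ = 3 − 2.9·7 = -17.3; e = -17.3 − (-17.3) = 0
|e| > 1.25: x=3 (|e|=1.5), x=4 (|e|=1.5), x=5 (|e|=2.5) → 3

3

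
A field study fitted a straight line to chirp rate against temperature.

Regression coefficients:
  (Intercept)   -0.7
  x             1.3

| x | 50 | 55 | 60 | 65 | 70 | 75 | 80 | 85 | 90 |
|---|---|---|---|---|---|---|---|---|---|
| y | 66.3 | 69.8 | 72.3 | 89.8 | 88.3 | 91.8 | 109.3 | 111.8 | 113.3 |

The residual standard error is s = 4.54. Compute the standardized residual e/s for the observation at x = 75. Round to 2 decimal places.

ŷ = -0.7 + 1.3·75 = 96.8
e = 91.8 − 96.8 = -5
e/s = -5 / 4.54 = -1.10

-1.10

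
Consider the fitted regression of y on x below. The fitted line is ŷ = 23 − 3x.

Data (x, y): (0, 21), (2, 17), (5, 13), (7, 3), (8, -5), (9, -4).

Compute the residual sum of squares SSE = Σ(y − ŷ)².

SSE = 46

x=0: ŷ = 23 − 3·0 = 23; e = 21 − 23 = -2
x=2: ŷ = 23 − 3·2 = 17; e = 17 − 17 = 0
x=5: ŷ = 23 − 3·5 = 8; e = 13 − 8 = 5
x=7: ŷ = 23 − 3·7 = 2; e = 3 − 2 = 1
x=8: ŷ = 23 − 3·8 = -1; e = -5 − (-1) = -4
x=9: ŷ = 23 − 3·9 = -4; e = -4 − (-4) = 0
SSE = 4 + 0 + 25 + 1 + 16 + 0 = 46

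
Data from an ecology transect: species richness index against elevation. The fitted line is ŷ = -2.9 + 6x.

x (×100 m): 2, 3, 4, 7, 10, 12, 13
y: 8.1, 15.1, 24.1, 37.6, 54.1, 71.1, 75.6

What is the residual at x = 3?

e = 0

ŷ = -2.9 + 6·3 = 15.1
e = 15.1 − 15.1 = 0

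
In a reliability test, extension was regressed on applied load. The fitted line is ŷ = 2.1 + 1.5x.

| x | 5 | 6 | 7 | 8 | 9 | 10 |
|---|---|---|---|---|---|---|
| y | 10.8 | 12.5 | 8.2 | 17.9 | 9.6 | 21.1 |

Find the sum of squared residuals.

x=5: ŷ = 2.1 + 1.5·5 = 9.6; r = 10.8 − 9.6 = 1.2
x=6: ŷ = 2.1 + 1.5·6 = 11.1; r = 12.5 − 11.1 = 1.4
x=7: ŷ = 2.1 + 1.5·7 = 12.6; r = 8.2 − 12.6 = -4.4
x=8: ŷ = 2.1 + 1.5·8 = 14.1; r = 17.9 − 14.1 = 3.8
x=9: ŷ = 2.1 + 1.5·9 = 15.6; r = 9.6 − 15.6 = -6
x=10: ŷ = 2.1 + 1.5·10 = 17.1; r = 21.1 − 17.1 = 4
SSE = 1.44 + 1.96 + 19.36 + 14.44 + 36 + 16 = 89.2

SSE = 89.2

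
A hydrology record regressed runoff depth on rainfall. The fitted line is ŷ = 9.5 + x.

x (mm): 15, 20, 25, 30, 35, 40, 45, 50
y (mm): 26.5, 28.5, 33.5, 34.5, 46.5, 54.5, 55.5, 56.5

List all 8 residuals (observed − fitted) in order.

x=15: ŷ = 9.5 + 15 = 24.5; r = 26.5 − 24.5 = 2
x=20: ŷ = 9.5 + 20 = 29.5; r = 28.5 − 29.5 = -1
x=25: ŷ = 9.5 + 25 = 34.5; r = 33.5 − 34.5 = -1
x=30: ŷ = 9.5 + 30 = 39.5; r = 34.5 − 39.5 = -5
x=35: ŷ = 9.5 + 35 = 44.5; r = 46.5 − 44.5 = 2
x=40: ŷ = 9.5 + 40 = 49.5; r = 54.5 − 49.5 = 5
x=45: ŷ = 9.5 + 45 = 54.5; r = 55.5 − 54.5 = 1
x=50: ŷ = 9.5 + 50 = 59.5; r = 56.5 − 59.5 = -3

2, -1, -1, -5, 2, 5, 1, -3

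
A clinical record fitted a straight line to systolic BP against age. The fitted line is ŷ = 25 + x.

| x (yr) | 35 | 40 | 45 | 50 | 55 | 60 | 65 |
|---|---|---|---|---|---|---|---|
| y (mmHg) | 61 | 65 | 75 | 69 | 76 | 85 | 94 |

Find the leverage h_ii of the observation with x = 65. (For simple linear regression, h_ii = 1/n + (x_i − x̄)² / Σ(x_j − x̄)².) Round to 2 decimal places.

x̄ = (35 + 40 + 45 + 50 + 55 + 60 + 65)/7 = 50
Σ(x − x̄)² = 225 + 100 + 25 + 0 + 25 + 100 + 225 = 700
h = 1/7 + (15)²/700 = 0.142857 + 0.321429 = 0.46

h = 0.46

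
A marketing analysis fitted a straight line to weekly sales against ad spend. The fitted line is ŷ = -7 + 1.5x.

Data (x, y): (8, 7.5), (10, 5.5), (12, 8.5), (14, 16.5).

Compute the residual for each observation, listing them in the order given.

2.5, -2.5, -2.5, 2.5

x=8: ŷ = -7 + 1.5·8 = 5; e = 7.5 − 5 = 2.5
x=10: ŷ = -7 + 1.5·10 = 8; e = 5.5 − 8 = -2.5
x=12: ŷ = -7 + 1.5·12 = 11; e = 8.5 − 11 = -2.5
x=14: ŷ = -7 + 1.5·14 = 14; e = 16.5 − 14 = 2.5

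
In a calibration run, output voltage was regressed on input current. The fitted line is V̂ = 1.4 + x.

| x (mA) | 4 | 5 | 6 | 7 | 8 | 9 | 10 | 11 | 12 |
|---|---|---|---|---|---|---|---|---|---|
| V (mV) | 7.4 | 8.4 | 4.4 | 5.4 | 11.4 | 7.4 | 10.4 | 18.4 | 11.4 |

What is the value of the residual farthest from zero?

x=4: V̂ = 1.4 + 4 = 5.4; r = 7.4 − 5.4 = 2
x=5: V̂ = 1.4 + 5 = 6.4; r = 8.4 − 6.4 = 2
x=6: V̂ = 1.4 + 6 = 7.4; r = 4.4 − 7.4 = -3
x=7: V̂ = 1.4 + 7 = 8.4; r = 5.4 − 8.4 = -3
x=8: V̂ = 1.4 + 8 = 9.4; r = 11.4 − 9.4 = 2
x=9: V̂ = 1.4 + 9 = 10.4; r = 7.4 − 10.4 = -3
x=10: V̂ = 1.4 + 10 = 11.4; r = 10.4 − 11.4 = -1
x=11: V̂ = 1.4 + 11 = 12.4; r = 18.4 − 12.4 = 6
x=12: V̂ = 1.4 + 12 = 13.4; r = 11.4 − 13.4 = -2
Largest |r| is 6 at x = 11, residual 6.

r = 6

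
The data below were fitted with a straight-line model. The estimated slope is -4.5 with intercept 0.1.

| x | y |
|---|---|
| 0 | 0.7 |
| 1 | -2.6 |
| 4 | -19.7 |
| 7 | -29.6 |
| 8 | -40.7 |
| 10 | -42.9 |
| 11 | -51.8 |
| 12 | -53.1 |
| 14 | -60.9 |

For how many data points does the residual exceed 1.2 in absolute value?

7

x=0: ŷ = 0.1 − 4.5·0 = 0.1; r = 0.7 − 0.1 = 0.6
x=1: ŷ = 0.1 − 4.5·1 = -4.4; r = -2.6 − (-4.4) = 1.8
x=4: ŷ = 0.1 − 4.5·4 = -17.9; r = -19.7 − (-17.9) = -1.8
x=7: ŷ = 0.1 − 4.5·7 = -31.4; r = -29.6 − (-31.4) = 1.8
x=8: ŷ = 0.1 − 4.5·8 = -35.9; r = -40.7 − (-35.9) = -4.8
x=10: ŷ = 0.1 − 4.5·10 = -44.9; r = -42.9 − (-44.9) = 2
x=11: ŷ = 0.1 − 4.5·11 = -49.4; r = -51.8 − (-49.4) = -2.4
x=12: ŷ = 0.1 − 4.5·12 = -53.9; r = -53.1 − (-53.9) = 0.8
x=14: ŷ = 0.1 − 4.5·14 = -62.9; r = -60.9 − (-62.9) = 2
|r| > 1.2: x=1 (|r|=1.8), x=4 (|r|=1.8), x=7 (|r|=1.8), x=8 (|r|=4.8), x=10 (|r|=2), x=11 (|r|=2.4), x=14 (|r|=2) → 7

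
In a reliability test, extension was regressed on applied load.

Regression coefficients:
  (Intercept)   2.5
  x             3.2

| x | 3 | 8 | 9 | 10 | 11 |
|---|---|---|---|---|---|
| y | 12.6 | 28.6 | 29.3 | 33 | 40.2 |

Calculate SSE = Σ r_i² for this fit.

x=3: ŷ = 2.5 + 3.2·3 = 12.1; r = 12.6 − 12.1 = 0.5
x=8: ŷ = 2.5 + 3.2·8 = 28.1; r = 28.6 − 28.1 = 0.5
x=9: ŷ = 2.5 + 3.2·9 = 31.3; r = 29.3 − 31.3 = -2
x=10: ŷ = 2.5 + 3.2·10 = 34.5; r = 33 − 34.5 = -1.5
x=11: ŷ = 2.5 + 3.2·11 = 37.7; r = 40.2 − 37.7 = 2.5
SSE = 0.25 + 0.25 + 4 + 2.25 + 6.25 = 13

SSE = 13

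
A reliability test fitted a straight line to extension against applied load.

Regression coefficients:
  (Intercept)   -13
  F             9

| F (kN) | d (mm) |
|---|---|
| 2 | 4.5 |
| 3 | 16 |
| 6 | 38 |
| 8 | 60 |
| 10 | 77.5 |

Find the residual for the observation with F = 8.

e = 1

ŷ = -13 + 9·8 = 59
e = 60 − 59 = 1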